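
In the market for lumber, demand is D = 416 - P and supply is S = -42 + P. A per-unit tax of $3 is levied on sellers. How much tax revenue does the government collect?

Pre-tax equilibrium: P* = 229, Q* = 187.
Tax on sellers shifts supply to S = -42 + 1(P − 3) = -45 + P.
416 - P = -45 + P gives buyer price Pb = 230.5; sellers receive Ps = 230.5 − 3 = 227.5.
New quantity: Q = 416 − 1(230.5) = 185.5.
Revenue = 3 × 185.5 = 556.5.

Tax revenue = 556.5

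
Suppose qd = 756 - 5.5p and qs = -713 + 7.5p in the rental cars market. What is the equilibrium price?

Set qd = qs: 756 - 5.5p = -713 + 7.5p.
1469 = 13p, so p* = 113.
q* = 756 − 5.5(113) = 134.5.

p* = 113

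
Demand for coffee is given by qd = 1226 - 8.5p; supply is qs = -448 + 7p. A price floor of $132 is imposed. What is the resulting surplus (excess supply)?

Equilibrium price would be p* = 108, so the floor at 132 binds.
At p = 132: qd = 104, qs = 476.
Surplus = 476 − 104 = 372.

Surplus = 372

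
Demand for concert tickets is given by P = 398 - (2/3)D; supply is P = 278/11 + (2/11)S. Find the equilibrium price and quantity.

P* = 736/7, Q* = 3075/7

Set the two price expressions equal: 398 - (2/3)Q = 278/11 + (2/11)Q.
4100/11 = (28/33)Q, so Q* = 3075/7.
P* = 398 − (2/3)(3075/7) = 736/7.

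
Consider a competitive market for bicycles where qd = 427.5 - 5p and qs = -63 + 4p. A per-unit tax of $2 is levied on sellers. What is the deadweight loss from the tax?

Pre-tax equilibrium: p* = 54.5, q* = 155.
Tax on sellers shifts supply to qs = -63 + 4(p − 2) = -71 + 4p.
427.5 - 5p = -71 + 4p gives buyer price pb = 997/18; sellers receive ps = 997/18 − 2 = 961/18.
New quantity: q = 427.5 − 5(997/18) = 1355/9.
DWL = ½ × 2 × (155 − 1355/9) = 40/9.

Deadweight loss = 40/9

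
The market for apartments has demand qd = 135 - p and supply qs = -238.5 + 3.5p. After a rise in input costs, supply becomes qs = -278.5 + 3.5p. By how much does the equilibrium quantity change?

Original equilibrium: p* = 83, q* = 52.
New equilibrium: 135 - p = -278.5 + 3.5p, so 413.5 = 4.5p and p' = 827/9; q' = 135 − 1(827/9) = 388/9.
Change in quantity: 388/9 − 52 = -80/9.

Δq = -80/9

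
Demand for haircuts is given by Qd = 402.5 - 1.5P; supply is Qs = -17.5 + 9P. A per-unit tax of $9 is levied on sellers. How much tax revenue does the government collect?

Tax revenue = 41697/14

Pre-tax equilibrium: P* = 40, Q* = 342.5.
Tax on sellers shifts supply to Qs = -17.5 + 9(P − 9) = -98.5 + 9P.
402.5 - 1.5P = -98.5 + 9P gives buyer price Pb = 334/7; sellers receive Ps = 334/7 − 9 = 271/7.
New quantity: Q = 402.5 − 1.5(334/7) = 4633/14.
Revenue = 9 × 4633/14 = 41697/14.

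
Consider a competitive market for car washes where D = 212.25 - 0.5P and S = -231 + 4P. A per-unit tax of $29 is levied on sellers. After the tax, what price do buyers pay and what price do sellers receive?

Buyers pay 2237/18, sellers receive 1715/18

Pre-tax equilibrium: P* = 98.5, Q* = 163.
Tax on sellers shifts supply to S = -231 + 4(P − 29) = -347 + 4P.
212.25 - 0.5P = -347 + 4P gives buyer price Pb = 2237/18; sellers receive Ps = 2237/18 − 29 = 1715/18.
New quantity: Q = 212.25 − 0.5(2237/18) = 1351/9.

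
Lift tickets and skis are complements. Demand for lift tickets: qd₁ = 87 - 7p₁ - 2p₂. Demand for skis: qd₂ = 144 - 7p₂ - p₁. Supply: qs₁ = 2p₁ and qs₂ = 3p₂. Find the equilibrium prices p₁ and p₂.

p₁ = 291/44, p₂ = 1209/88

Market 1: 87 - 7p₁ - 2p₂ = 2p₁ → 9p₁ + 2p₂ = 87.
Market 2: 10p₂ + p₁ = 144.
Eliminating p₂: 10×(1) − 2×(2) gives 88p₁ = 582, so p₁ = 291/44.
Back-substitute into (2): p₂ = (144 − 1×291/44) / 10 = 1209/88.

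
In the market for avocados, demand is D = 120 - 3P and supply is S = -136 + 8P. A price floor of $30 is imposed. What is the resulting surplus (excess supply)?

Surplus = 74

Equilibrium price would be P* = 256/11, so the floor at 30 binds.
At P = 30: D = 30, S = 104.
Surplus = 104 − 30 = 74.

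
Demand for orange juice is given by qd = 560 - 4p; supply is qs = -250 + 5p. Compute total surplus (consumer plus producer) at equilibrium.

Total surplus = 9000

Equilibrium: 560 - 4p = -250 + 5p gives p* = 90, q* = 200.
Demand choke price: p = 140; supply starts at p = 50.
CS = ½(140 − 90)(200) = 5000; PS = ½(90 − 50)(200) = 4000.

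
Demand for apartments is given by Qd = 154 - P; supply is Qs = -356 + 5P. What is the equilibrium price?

P* = 85

Set Qd = Qs: 154 - P = -356 + 5P.
510 = 6P, so P* = 85.
Q* = 154 − 1(85) = 69.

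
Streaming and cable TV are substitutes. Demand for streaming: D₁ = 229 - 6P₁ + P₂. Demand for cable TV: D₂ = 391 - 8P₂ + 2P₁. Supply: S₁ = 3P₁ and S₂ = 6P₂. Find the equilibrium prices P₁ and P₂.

Market 1: 229 - 6P₁ + P₂ = 3P₁ → 9P₁ - P₂ = 229.
Market 2: 14P₂ - 2P₁ = 391.
Eliminating P₂: 14×(1) + 1×(2) gives 124P₁ = 3597, so P₁ = 3597/124.
Back-substitute into (2): P₂ = (391 + 2×3597/124) / 14 = 3977/124.

P₁ = 3597/124, P₂ = 3977/124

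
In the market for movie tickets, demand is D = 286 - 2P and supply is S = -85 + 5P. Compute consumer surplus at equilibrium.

Consumer surplus = 8100

Equilibrium: 286 - 2P = -85 + 5P gives P* = 53, Q* = 180.
Demand choke price (D = 0): P = 143.
CS = ½(143 − 53)(180) = 8100.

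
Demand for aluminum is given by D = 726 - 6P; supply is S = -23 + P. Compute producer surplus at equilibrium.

Equilibrium: 726 - 6P = -23 + P gives P* = 107, Q* = 84.
Supply starts at P = 23 (where S = 0).
PS = ½(107 − 23)(84) = 3528.

Producer surplus = 3528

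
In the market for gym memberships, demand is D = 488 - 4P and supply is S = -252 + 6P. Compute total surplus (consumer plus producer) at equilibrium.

Equilibrium: 488 - 4P = -252 + 6P gives P* = 74, Q* = 192.
Demand choke price: P = 122; supply starts at P = 42.
CS = ½(122 − 74)(192) = 4608; PS = ½(74 − 42)(192) = 3072.

Total surplus = 7680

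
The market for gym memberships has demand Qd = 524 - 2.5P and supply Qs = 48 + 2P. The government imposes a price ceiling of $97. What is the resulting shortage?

Shortage = 39.5

Equilibrium price would be P* = 952/9, so the ceiling at 97 binds.
At P = 97: Qd = 524 − 2.5(97) = 281.5, Qs = 48 + 2(97) = 242.
Shortage = 281.5 − 242 = 39.5.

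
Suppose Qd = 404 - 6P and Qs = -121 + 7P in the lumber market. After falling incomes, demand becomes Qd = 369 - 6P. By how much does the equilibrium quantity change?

ΔQ = -245/13

Original equilibrium: P* = 525/13, Q* = 2102/13.
New equilibrium: 369 - 6P = -121 + 7P, so 490 = 13P and P' = 490/13; Q' = 369 − 6(490/13) = 1857/13.
Change in quantity: 1857/13 − 2102/13 = -245/13.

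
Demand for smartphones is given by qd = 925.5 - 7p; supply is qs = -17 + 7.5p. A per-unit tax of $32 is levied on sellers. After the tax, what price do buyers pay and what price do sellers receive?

Buyers pay 2365/29, sellers receive 1437/29

Pre-tax equilibrium: p* = 65, q* = 470.5.
Tax on sellers shifts supply to qs = -17 + 7.5(p − 32) = -257 + 7.5p.
925.5 - 7p = -257 + 7.5p gives buyer price pb = 2365/29; sellers receive ps = 2365/29 − 32 = 1437/29.
New quantity: q = 925.5 − 7(2365/29) = 20569/58.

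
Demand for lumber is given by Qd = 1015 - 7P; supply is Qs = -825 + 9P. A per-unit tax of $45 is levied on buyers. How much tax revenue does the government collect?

Pre-tax equilibrium: P* = 115, Q* = 210.
Tax on buyers shifts demand to Qd = 1015 − 7(P + 45) = 700 - 7P.
700 - 7P = -825 + 9P gives seller price Ps = 95.3125; buyers pay Pb = 95.3125 + 45 = 140.3125.
New quantity: Q = 1015 − 7(140.3125) = 32.8125.
Revenue = 45 × 32.8125 = 1476.5625.

Tax revenue = 1476.5625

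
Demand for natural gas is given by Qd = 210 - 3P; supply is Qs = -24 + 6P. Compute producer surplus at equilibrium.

Producer surplus = 1452

Equilibrium: 210 - 3P = -24 + 6P gives P* = 26, Q* = 132.
Supply starts at P = 4 (where Qs = 0).
PS = ½(26 − 4)(132) = 1452.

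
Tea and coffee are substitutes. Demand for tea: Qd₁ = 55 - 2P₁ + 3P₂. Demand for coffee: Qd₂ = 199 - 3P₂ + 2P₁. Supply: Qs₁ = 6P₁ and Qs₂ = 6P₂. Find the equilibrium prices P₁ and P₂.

Market 1: 55 - 2P₁ + 3P₂ = 6P₁ → 8P₁ - 3P₂ = 55.
Market 2: 9P₂ - 2P₁ = 199.
Eliminating P₂: 9×(1) + 3×(2) gives 66P₁ = 1092, so P₁ = 182/11.
Back-substitute into (2): P₂ = (199 + 2×182/11) / 9 = 851/33.

P₁ = 182/11, P₂ = 851/33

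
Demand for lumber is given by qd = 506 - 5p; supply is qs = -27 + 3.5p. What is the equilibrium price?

Set qd = qs: 506 - 5p = -27 + 3.5p.
533 = 8.5p, so p* = 1066/17.
q* = 506 − 5(1066/17) = 3272/17.

p* = 1066/17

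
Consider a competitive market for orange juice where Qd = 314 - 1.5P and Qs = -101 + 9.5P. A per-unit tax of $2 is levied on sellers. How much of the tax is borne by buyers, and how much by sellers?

Pre-tax equilibrium: P* = 415/11, Q* = 5663/22.
Tax on sellers shifts supply to Qs = -101 + 9.5(P − 2) = -120 + 9.5P.
314 - 1.5P = -120 + 9.5P gives buyer price Pb = 434/11; sellers receive Ps = 434/11 − 2 = 412/11.
New quantity: Q = 314 − 1.5(434/11) = 2803/11.
Buyer burden = 434/11 − 415/11 = 19/11; seller burden = 415/11 − 412/11 = 3/11.

Buyers bear 19/11, sellers bear 3/11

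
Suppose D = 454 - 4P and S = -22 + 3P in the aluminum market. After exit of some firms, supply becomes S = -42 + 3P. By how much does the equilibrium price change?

Original equilibrium: P* = 68, Q* = 182.
New equilibrium: 454 - 4P = -42 + 3P, so 496 = 7P and P' = 496/7; Q' = 454 − 4(496/7) = 1194/7.
Change in price: 496/7 − 68 = 20/7.

ΔP = 20/7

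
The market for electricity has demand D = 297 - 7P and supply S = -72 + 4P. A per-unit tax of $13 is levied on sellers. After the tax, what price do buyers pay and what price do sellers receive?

Pre-tax equilibrium: P* = 369/11, Q* = 684/11.
Tax on sellers shifts supply to S = -72 + 4(P − 13) = -124 + 4P.
297 - 7P = -124 + 4P gives buyer price Pb = 421/11; sellers receive Ps = 421/11 − 13 = 278/11.
New quantity: Q = 297 − 7(421/11) = 320/11.

Buyers pay 421/11, sellers receive 278/11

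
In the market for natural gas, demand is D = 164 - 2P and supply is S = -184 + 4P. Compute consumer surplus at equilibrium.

Consumer surplus = 576

Equilibrium: 164 - 2P = -184 + 4P gives P* = 58, Q* = 48.
Demand choke price (D = 0): P = 82.
CS = ½(82 − 58)(48) = 576.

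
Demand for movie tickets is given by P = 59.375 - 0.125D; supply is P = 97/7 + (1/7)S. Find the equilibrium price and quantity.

P* = 572/15, Q* = 2549/15

Set the two price expressions equal: 59.375 - 0.125Q = 97/7 + (1/7)Q.
2549/56 = (15/56)Q, so Q* = 2549/15.
P* = 59.375 − (0.125)(2549/15) = 572/15.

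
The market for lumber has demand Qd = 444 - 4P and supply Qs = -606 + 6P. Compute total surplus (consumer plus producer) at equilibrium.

Total surplus = 120

Equilibrium: 444 - 4P = -606 + 6P gives P* = 105, Q* = 24.
Demand choke price: P = 111; supply starts at P = 101.
CS = ½(111 − 105)(24) = 72; PS = ½(105 − 101)(24) = 48.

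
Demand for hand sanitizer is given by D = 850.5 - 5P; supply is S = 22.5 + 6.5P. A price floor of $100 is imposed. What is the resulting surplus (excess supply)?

Surplus = 322

Equilibrium price would be P* = 72, so the floor at 100 binds.
At P = 100: D = 350.5, S = 672.5.
Surplus = 672.5 − 350.5 = 322.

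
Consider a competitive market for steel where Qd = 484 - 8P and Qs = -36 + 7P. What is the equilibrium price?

Set Qd = Qs: 484 - 8P = -36 + 7P.
520 = 15P, so P* = 104/3.
Q* = 484 − 8(104/3) = 620/3.

P* = 104/3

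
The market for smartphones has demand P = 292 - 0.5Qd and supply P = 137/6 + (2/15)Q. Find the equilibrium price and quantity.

Set the two price expressions equal: 292 - 0.5Q = 137/6 + (2/15)Q.
1615/6 = (19/30)Q, so Q* = 425.
P* = 292 − (0.5)(425) = 79.5.

P* = 79.5, Q* = 425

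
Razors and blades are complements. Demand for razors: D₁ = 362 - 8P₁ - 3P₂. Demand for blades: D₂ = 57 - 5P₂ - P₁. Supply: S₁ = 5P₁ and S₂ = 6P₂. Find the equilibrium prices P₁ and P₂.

P₁ = 3811/140, P₂ = 379/140

Market 1: 362 - 8P₁ - 3P₂ = 5P₁ → 13P₁ + 3P₂ = 362.
Market 2: 11P₂ + P₁ = 57.
Eliminating P₂: 11×(1) − 3×(2) gives 140P₁ = 3811, so P₁ = 3811/140.
Back-substitute into (2): P₂ = (57 − 1×3811/140) / 11 = 379/140.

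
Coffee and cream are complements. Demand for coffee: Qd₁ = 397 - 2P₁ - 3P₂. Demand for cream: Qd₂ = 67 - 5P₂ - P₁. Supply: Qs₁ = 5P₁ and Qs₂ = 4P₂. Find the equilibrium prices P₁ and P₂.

Market 1: 397 - 2P₁ - 3P₂ = 5P₁ → 7P₁ + 3P₂ = 397.
Market 2: 9P₂ + P₁ = 67.
Eliminating P₂: 9×(1) − 3×(2) gives 60P₁ = 3372, so P₁ = 56.2.
Back-substitute into (2): P₂ = (67 − 1×56.2) / 9 = 1.2.

P₁ = 56.2, P₂ = 1.2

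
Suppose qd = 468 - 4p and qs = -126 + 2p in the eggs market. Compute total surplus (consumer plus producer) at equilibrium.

Equilibrium: 468 - 4p = -126 + 2p gives p* = 99, q* = 72.
Demand choke price: p = 117; supply starts at p = 63.
CS = ½(117 − 99)(72) = 648; PS = ½(99 − 63)(72) = 1296.

Total surplus = 1944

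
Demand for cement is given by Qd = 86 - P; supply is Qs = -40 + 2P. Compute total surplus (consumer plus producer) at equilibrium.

Total surplus = 1452

Equilibrium: 86 - P = -40 + 2P gives P* = 42, Q* = 44.
Demand choke price: P = 86; supply starts at P = 20.
CS = ½(86 − 42)(44) = 968; PS = ½(42 − 20)(44) = 484.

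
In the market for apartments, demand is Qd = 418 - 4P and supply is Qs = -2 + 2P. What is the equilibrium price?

P* = 70

Set Qd = Qs: 418 - 4P = -2 + 2P.
420 = 6P, so P* = 70.
Q* = 418 − 4(70) = 138.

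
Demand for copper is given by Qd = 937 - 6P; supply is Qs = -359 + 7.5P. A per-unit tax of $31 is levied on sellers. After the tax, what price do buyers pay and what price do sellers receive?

Pre-tax equilibrium: P* = 96, Q* = 361.
Tax on sellers shifts supply to Qs = -359 + 7.5(P − 31) = -591.5 + 7.5P.
937 - 6P = -591.5 + 7.5P gives buyer price Pb = 1019/9; sellers receive Ps = 1019/9 − 31 = 740/9.
New quantity: Q = 937 − 6(1019/9) = 773/3.

Buyers pay 1019/9, sellers receive 740/9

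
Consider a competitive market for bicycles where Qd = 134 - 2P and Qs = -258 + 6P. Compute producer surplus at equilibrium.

Producer surplus = 108

Equilibrium: 134 - 2P = -258 + 6P gives P* = 49, Q* = 36.
Supply starts at P = 43 (where Qs = 0).
PS = ½(49 − 43)(36) = 108.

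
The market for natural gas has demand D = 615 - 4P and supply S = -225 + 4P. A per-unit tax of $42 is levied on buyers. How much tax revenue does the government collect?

Pre-tax equilibrium: P* = 105, Q* = 195.
Tax on buyers shifts demand to D = 615 − 4(P + 42) = 447 - 4P.
447 - 4P = -225 + 4P gives seller price Ps = 84; buyers pay Pb = 84 + 42 = 126.
New quantity: Q = 615 − 4(126) = 111.
Revenue = 42 × 111 = 4662.

Tax revenue = 4662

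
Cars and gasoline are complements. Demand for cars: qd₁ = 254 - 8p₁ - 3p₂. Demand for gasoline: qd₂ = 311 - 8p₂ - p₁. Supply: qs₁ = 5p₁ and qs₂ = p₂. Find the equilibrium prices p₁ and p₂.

p₁ = 451/38, p₂ = 1263/38

Market 1: 254 - 8p₁ - 3p₂ = 5p₁ → 13p₁ + 3p₂ = 254.
Market 2: 9p₂ + p₁ = 311.
Eliminating p₂: 9×(1) − 3×(2) gives 114p₁ = 1353, so p₁ = 451/38.
Back-substitute into (2): p₂ = (311 − 1×451/38) / 9 = 1263/38.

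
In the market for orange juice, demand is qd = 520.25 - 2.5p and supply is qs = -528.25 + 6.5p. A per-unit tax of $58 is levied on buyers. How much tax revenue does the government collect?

Tax revenue = 64873/9

Pre-tax equilibrium: p* = 116.5, q* = 229.
Tax on buyers shifts demand to qd = 520.25 − 2.5(p + 58) = 375.25 - 2.5p.
375.25 - 2.5p = -528.25 + 6.5p gives seller price ps = 1807/18; buyers pay pb = 1807/18 + 58 = 2851/18.
New quantity: q = 520.25 − 2.5(2851/18) = 2237/18.
Revenue = 58 × 2237/18 = 64873/9.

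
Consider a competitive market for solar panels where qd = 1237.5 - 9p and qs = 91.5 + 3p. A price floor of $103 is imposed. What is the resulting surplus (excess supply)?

Surplus = 90

Equilibrium price would be p* = 95.5, so the floor at 103 binds.
At p = 103: qd = 310.5, qs = 400.5.
Surplus = 400.5 − 310.5 = 90.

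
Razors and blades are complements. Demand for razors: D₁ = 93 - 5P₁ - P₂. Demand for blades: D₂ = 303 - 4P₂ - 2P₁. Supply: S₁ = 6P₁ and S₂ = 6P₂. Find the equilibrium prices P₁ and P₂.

Market 1: 93 - 5P₁ - P₂ = 6P₁ → 11P₁ + P₂ = 93.
Market 2: 10P₂ + 2P₁ = 303.
Eliminating P₂: 10×(1) − 1×(2) gives 108P₁ = 627, so P₁ = 209/36.
Back-substitute into (2): P₂ = (303 − 2×209/36) / 10 = 1049/36.

P₁ = 209/36, P₂ = 1049/36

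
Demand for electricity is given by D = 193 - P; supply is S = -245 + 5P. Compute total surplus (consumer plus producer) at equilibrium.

Equilibrium: 193 - P = -245 + 5P gives P* = 73, Q* = 120.
Demand choke price: P = 193; supply starts at P = 49.
CS = ½(193 − 73)(120) = 7200; PS = ½(73 − 49)(120) = 1440.

Total surplus = 8640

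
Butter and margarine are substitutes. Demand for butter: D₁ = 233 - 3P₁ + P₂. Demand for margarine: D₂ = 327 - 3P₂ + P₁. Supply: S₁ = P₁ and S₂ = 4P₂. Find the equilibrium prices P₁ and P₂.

Market 1: 233 - 3P₁ + P₂ = P₁ → 4P₁ - P₂ = 233.
Market 2: 7P₂ - P₁ = 327.
Eliminating P₂: 7×(1) + 1×(2) gives 27P₁ = 1958, so P₁ = 1958/27.
Back-substitute into (2): P₂ = (327 + 1×1958/27) / 7 = 1541/27.

P₁ = 1958/27, P₂ = 1541/27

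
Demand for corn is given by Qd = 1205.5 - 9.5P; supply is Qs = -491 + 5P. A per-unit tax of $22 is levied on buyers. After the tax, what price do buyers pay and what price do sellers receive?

Pre-tax equilibrium: P* = 117, Q* = 94.
Tax on buyers shifts demand to Qd = 1205.5 − 9.5(P + 22) = 996.5 - 9.5P.
996.5 - 9.5P = -491 + 5P gives seller price Ps = 2975/29; buyers pay Pb = 2975/29 + 22 = 3613/29.
New quantity: Q = 1205.5 − 9.5(3613/29) = 636/29.

Buyers pay 3613/29, sellers receive 2975/29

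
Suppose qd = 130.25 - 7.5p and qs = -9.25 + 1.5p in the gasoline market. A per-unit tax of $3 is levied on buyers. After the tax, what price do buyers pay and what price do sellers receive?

Pre-tax equilibrium: p* = 15.5, q* = 14.
Tax on buyers shifts demand to qd = 130.25 − 7.5(p + 3) = 107.75 - 7.5p.
107.75 - 7.5p = -9.25 + 1.5p gives seller price ps = 13; buyers pay pb = 13 + 3 = 16.
New quantity: q = 130.25 − 7.5(16) = 10.25.

Buyers pay $16, sellers receive $13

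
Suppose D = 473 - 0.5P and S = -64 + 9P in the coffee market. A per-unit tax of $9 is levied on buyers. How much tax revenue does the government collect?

Tax revenue = 75321/19

Pre-tax equilibrium: P* = 1074/19, Q* = 8450/19.
Tax on buyers shifts demand to D = 473 − 0.5(P + 9) = 468.5 - 0.5P.
468.5 - 0.5P = -64 + 9P gives seller price Ps = 1065/19; buyers pay Pb = 1065/19 + 9 = 1236/19.
New quantity: Q = 473 − 0.5(1236/19) = 8369/19.
Revenue = 9 × 8369/19 = 75321/19.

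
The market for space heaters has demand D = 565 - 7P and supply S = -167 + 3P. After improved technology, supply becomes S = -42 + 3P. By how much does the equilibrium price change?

ΔP = -12.5

Original equilibrium: P* = 73.2, Q* = 52.6.
New equilibrium: 565 - 7P = -42 + 3P, so 607 = 10P and P' = 60.7; Q' = 565 − 7(60.7) = 140.1.
Change in price: 60.7 − 73.2 = -12.5.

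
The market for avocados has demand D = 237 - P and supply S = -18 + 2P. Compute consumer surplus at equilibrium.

Equilibrium: 237 - P = -18 + 2P gives P* = 85, Q* = 152.
Demand choke price (D = 0): P = 237.
CS = ½(237 − 85)(152) = 11552.

Consumer surplus = 11552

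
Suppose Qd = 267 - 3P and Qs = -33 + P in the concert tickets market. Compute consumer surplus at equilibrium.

Consumer surplus = 294

Equilibrium: 267 - 3P = -33 + P gives P* = 75, Q* = 42.
Demand choke price (Qd = 0): P = 89.
CS = ½(89 − 75)(42) = 294.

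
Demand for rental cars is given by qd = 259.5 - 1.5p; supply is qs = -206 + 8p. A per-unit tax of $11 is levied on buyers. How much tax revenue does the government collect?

Tax revenue = 35970/19

Pre-tax equilibrium: p* = 49, q* = 186.
Tax on buyers shifts demand to qd = 259.5 − 1.5(p + 11) = 243 - 1.5p.
243 - 1.5p = -206 + 8p gives seller price ps = 898/19; buyers pay pb = 898/19 + 11 = 1107/19.
New quantity: q = 259.5 − 1.5(1107/19) = 3270/19.
Revenue = 11 × 3270/19 = 35970/19.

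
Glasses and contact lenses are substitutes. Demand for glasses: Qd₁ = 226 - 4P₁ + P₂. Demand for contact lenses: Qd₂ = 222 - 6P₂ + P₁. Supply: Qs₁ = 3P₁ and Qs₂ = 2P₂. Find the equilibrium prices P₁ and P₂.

Market 1: 226 - 4P₁ + P₂ = 3P₁ → 7P₁ - P₂ = 226.
Market 2: 8P₂ - P₁ = 222.
Eliminating P₂: 8×(1) + 1×(2) gives 55P₁ = 2030, so P₁ = 406/11.
Back-substitute into (2): P₂ = (222 + 1×406/11) / 8 = 356/11.

P₁ = 406/11, P₂ = 356/11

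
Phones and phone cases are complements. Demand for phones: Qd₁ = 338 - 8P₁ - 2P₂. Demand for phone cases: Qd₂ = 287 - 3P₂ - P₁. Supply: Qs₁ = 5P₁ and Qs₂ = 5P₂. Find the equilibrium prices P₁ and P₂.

P₁ = 355/17, P₂ = 1131/34

Market 1: 338 - 8P₁ - 2P₂ = 5P₁ → 13P₁ + 2P₂ = 338.
Market 2: 8P₂ + P₁ = 287.
Eliminating P₂: 8×(1) − 2×(2) gives 102P₁ = 2130, so P₁ = 355/17.
Back-substitute into (2): P₂ = (287 − 1×355/17) / 8 = 1131/34.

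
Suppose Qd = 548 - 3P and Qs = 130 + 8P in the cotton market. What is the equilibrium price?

P* = 38

Set Qd = Qs: 548 - 3P = 130 + 8P.
418 = 11P, so P* = 38.
Q* = 548 − 3(38) = 434.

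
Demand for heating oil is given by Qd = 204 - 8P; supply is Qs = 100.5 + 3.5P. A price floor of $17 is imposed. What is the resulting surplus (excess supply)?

Equilibrium price would be P* = 9, so the floor at 17 binds.
At P = 17: Qd = 68, Qs = 160.
Surplus = 160 − 68 = 92.

Surplus = 92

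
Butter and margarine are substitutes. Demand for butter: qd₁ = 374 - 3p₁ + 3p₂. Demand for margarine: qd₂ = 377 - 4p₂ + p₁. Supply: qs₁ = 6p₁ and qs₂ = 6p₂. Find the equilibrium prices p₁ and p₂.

p₁ = 4871/87, p₂ = 3767/87

Market 1: 374 - 3p₁ + 3p₂ = 6p₁ → 9p₁ - 3p₂ = 374.
Market 2: 10p₂ - p₁ = 377.
Eliminating p₂: 10×(1) + 3×(2) gives 87p₁ = 4871, so p₁ = 4871/87.
Back-substitute into (2): p₂ = (377 + 1×4871/87) / 10 = 3767/87.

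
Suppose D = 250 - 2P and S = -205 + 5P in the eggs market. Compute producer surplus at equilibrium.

Equilibrium: 250 - 2P = -205 + 5P gives P* = 65, Q* = 120.
Supply starts at P = 41 (where S = 0).
PS = ½(65 − 41)(120) = 1440.

Producer surplus = 1440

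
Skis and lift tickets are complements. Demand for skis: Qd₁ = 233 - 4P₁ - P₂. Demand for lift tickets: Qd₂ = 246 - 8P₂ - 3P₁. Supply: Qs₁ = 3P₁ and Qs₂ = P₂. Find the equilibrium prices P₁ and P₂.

P₁ = 30.85, P₂ = 17.05

Market 1: 233 - 4P₁ - P₂ = 3P₁ → 7P₁ + P₂ = 233.
Market 2: 9P₂ + 3P₁ = 246.
Eliminating P₂: 9×(1) − 1×(2) gives 60P₁ = 1851, so P₁ = 30.85.
Back-substitute into (2): P₂ = (246 − 3×30.85) / 9 = 17.05.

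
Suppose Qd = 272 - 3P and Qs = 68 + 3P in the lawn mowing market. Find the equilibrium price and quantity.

Set Qd = Qs: 272 - 3P = 68 + 3P.
204 = 6P, so P* = 34.
Q* = 272 − 3(34) = 170.

P* = 34, Q* = 170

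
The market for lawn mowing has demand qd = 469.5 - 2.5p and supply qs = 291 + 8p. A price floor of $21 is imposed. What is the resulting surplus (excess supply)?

Equilibrium price would be p* = 17, so the floor at 21 binds.
At p = 21: qd = 417, qs = 459.
Surplus = 459 − 417 = 42.

Surplus = 42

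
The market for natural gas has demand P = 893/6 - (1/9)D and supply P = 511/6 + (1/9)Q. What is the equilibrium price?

Set the two price expressions equal: 893/6 - (1/9)Q = 511/6 + (1/9)Q.
191/3 = (2/9)Q, so Q* = 286.5.
P* = 893/6 − (1/9)(286.5) = 117.

P* = 117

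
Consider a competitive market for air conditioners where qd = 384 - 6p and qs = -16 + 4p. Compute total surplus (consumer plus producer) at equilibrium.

Total surplus = 4320

Equilibrium: 384 - 6p = -16 + 4p gives p* = 40, q* = 144.
Demand choke price: p = 64; supply starts at p = 4.
CS = ½(64 − 40)(144) = 1728; PS = ½(40 − 4)(144) = 2592.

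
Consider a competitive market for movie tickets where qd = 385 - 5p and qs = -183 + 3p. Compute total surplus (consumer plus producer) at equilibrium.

Equilibrium: 385 - 5p = -183 + 3p gives p* = 71, q* = 30.
Demand choke price: p = 77; supply starts at p = 61.
CS = ½(77 − 71)(30) = 90; PS = ½(71 − 61)(30) = 150.

Total surplus = 240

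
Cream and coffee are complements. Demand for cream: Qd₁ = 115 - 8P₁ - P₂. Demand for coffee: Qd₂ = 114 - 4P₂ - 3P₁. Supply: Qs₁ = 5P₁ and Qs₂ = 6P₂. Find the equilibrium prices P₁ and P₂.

P₁ = 1036/127, P₂ = 1137/127

Market 1: 115 - 8P₁ - P₂ = 5P₁ → 13P₁ + P₂ = 115.
Market 2: 10P₂ + 3P₁ = 114.
Eliminating P₂: 10×(1) − 1×(2) gives 127P₁ = 1036, so P₁ = 1036/127.
Back-substitute into (2): P₂ = (114 − 3×1036/127) / 10 = 1137/127.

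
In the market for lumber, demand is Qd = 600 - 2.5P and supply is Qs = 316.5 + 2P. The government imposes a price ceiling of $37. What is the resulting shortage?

Shortage = 117

Equilibrium price would be P* = 63, so the ceiling at 37 binds.
At P = 37: Qd = 600 − 2.5(37) = 507.5, Qs = 316.5 + 2(37) = 390.5.
Shortage = 507.5 − 390.5 = 117.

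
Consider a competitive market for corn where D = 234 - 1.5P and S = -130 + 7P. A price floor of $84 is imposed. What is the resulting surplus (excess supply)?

Equilibrium price would be P* = 728/17, so the floor at 84 binds.
At P = 84: D = 108, S = 458.
Surplus = 458 − 108 = 350.

Surplus = 350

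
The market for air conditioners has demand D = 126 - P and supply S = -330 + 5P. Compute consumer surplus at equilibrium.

Consumer surplus = 1250

Equilibrium: 126 - P = -330 + 5P gives P* = 76, Q* = 50.
Demand choke price (D = 0): P = 126.
CS = ½(126 − 76)(50) = 1250.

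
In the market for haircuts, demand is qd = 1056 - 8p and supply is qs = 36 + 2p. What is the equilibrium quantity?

q* = 240

Set qd = qs: 1056 - 8p = 36 + 2p.
1020 = 10p, so p* = 102.
q* = 1056 − 8(102) = 240.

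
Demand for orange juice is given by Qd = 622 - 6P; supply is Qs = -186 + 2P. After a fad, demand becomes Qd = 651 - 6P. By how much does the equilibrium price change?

Original equilibrium: P* = 101, Q* = 16.
New equilibrium: 651 - 6P = -186 + 2P, so 837 = 8P and P' = 104.625; Q' = 651 − 6(104.625) = 23.25.
Change in price: 104.625 − 101 = 3.625.

ΔP = 3.625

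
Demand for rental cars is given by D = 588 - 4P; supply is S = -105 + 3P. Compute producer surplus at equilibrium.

Equilibrium: 588 - 4P = -105 + 3P gives P* = 99, Q* = 192.
Supply starts at P = 35 (where S = 0).
PS = ½(99 − 35)(192) = 6144.

Producer surplus = 6144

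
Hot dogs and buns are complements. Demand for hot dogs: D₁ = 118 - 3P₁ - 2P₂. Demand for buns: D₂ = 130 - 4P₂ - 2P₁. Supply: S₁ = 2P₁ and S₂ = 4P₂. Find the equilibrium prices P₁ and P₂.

Market 1: 118 - 3P₁ - 2P₂ = 2P₁ → 5P₁ + 2P₂ = 118.
Market 2: 8P₂ + 2P₁ = 130.
Eliminating P₂: 8×(1) − 2×(2) gives 36P₁ = 684, so P₁ = 19.
Back-substitute into (2): P₂ = (130 − 2×19) / 8 = 11.5.

P₁ = 19, P₂ = 11.5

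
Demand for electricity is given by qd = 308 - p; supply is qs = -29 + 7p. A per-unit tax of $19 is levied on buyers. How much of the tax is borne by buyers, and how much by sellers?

Pre-tax equilibrium: p* = 42.125, q* = 265.875.
Tax on buyers shifts demand to qd = 308 − 1(p + 19) = 289 - p.
289 - p = -29 + 7p gives seller price ps = 39.75; buyers pay pb = 39.75 + 19 = 58.75.
New quantity: q = 308 − 1(58.75) = 249.25.
Buyer burden = 58.75 − 42.125 = 16.625; seller burden = 42.125 − 39.75 = 2.375.

Buyers bear $16.625, sellers bear $2.375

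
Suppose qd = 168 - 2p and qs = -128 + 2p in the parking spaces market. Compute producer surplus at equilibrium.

Producer surplus = 100

Equilibrium: 168 - 2p = -128 + 2p gives p* = 74, q* = 20.
Supply starts at p = 64 (where qs = 0).
PS = ½(74 − 64)(20) = 100.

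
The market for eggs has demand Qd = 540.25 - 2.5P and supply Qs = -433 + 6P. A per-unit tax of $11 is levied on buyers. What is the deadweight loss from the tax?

Pre-tax equilibrium: P* = 114.5, Q* = 254.
Tax on buyers shifts demand to Qd = 540.25 − 2.5(P + 11) = 512.75 - 2.5P.
512.75 - 2.5P = -433 + 6P gives seller price Ps = 3783/34; buyers pay Pb = 3783/34 + 11 = 4157/34.
New quantity: Q = 540.25 − 2.5(4157/34) = 3988/17.
DWL = ½ × 11 × (254 − 3988/17) = 1815/17.

Deadweight loss = 1815/17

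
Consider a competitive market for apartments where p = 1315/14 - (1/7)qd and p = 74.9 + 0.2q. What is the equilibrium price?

p* = 86

Set the two price expressions equal: 1315/14 - (1/7)q = 74.9 + 0.2q.
666/35 = (12/35)q, so q* = 55.5.
p* = 1315/14 − (1/7)(55.5) = 86.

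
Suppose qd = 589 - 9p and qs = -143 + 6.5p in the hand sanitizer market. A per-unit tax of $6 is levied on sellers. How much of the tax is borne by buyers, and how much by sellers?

Buyers bear 78/31, sellers bear 108/31

Pre-tax equilibrium: p* = 1464/31, q* = 5083/31.
Tax on sellers shifts supply to qs = -143 + 6.5(p − 6) = -182 + 6.5p.
589 - 9p = -182 + 6.5p gives buyer price pb = 1542/31; sellers receive ps = 1542/31 − 6 = 1356/31.
New quantity: q = 589 − 9(1542/31) = 4381/31.
Buyer burden = 1542/31 − 1464/31 = 78/31; seller burden = 1464/31 − 1356/31 = 108/31.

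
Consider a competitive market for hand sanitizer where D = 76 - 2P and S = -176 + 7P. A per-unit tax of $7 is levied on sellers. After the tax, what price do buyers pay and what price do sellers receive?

Pre-tax equilibrium: P* = 28, Q* = 20.
Tax on sellers shifts supply to S = -176 + 7(P − 7) = -225 + 7P.
76 - 2P = -225 + 7P gives buyer price Pb = 301/9; sellers receive Ps = 301/9 − 7 = 238/9.
New quantity: Q = 76 − 2(301/9) = 82/9.

Buyers pay 301/9, sellers receive 238/9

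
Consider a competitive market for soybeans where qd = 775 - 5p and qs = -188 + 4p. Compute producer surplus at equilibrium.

Producer surplus = 7200

Equilibrium: 775 - 5p = -188 + 4p gives p* = 107, q* = 240.
Supply starts at p = 47 (where qs = 0).
PS = ½(107 − 47)(240) = 7200.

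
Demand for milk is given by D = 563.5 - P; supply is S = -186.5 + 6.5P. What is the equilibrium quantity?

Set D = S: 563.5 - P = -186.5 + 6.5P.
750 = 7.5P, so P* = 100.
Q* = 563.5 − 1(100) = 463.5.

Q* = 463.5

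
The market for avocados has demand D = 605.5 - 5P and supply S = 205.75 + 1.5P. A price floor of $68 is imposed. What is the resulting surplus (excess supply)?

Surplus = 42.25

Equilibrium price would be P* = 61.5, so the floor at 68 binds.
At P = 68: D = 265.5, S = 307.75.
Surplus = 307.75 − 265.5 = 42.25.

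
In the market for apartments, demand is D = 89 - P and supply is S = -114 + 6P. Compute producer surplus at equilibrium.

Producer surplus = 300

Equilibrium: 89 - P = -114 + 6P gives P* = 29, Q* = 60.
Supply starts at P = 19 (where S = 0).
PS = ½(29 − 19)(60) = 300.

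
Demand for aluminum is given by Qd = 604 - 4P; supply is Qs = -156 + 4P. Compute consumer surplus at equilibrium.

Consumer surplus = 6272

Equilibrium: 604 - 4P = -156 + 4P gives P* = 95, Q* = 224.
Demand choke price (Qd = 0): P = 151.
CS = ½(151 − 95)(224) = 6272.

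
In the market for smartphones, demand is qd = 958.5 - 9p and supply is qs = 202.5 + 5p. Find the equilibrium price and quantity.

Set qd = qs: 958.5 - 9p = 202.5 + 5p.
756 = 14p, so p* = 54.
q* = 958.5 − 9(54) = 472.5.

p* = 54, q* = 472.5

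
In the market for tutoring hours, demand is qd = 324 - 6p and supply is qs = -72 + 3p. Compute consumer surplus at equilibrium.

Equilibrium: 324 - 6p = -72 + 3p gives p* = 44, q* = 60.
Demand choke price (qd = 0): p = 54.
CS = ½(54 − 44)(60) = 300.

Consumer surplus = 300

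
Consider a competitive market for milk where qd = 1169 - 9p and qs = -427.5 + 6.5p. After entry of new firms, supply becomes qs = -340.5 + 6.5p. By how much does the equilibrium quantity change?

Δq = 1566/31

Original equilibrium: p* = 103, q* = 242.
New equilibrium: 1169 - 9p = -340.5 + 6.5p, so 1509.5 = 15.5p and p' = 3019/31; q' = 1169 − 9(3019/31) = 9068/31.
Change in quantity: 9068/31 − 242 = 1566/31.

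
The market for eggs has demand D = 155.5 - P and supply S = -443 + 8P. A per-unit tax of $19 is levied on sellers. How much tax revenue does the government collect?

Tax revenue = 12331/9

Pre-tax equilibrium: P* = 66.5, Q* = 89.
Tax on sellers shifts supply to S = -443 + 8(P − 19) = -595 + 8P.
155.5 - P = -595 + 8P gives buyer price Pb = 1501/18; sellers receive Ps = 1501/18 − 19 = 1159/18.
New quantity: Q = 155.5 − 1(1501/18) = 649/9.
Revenue = 19 × 649/9 = 12331/9.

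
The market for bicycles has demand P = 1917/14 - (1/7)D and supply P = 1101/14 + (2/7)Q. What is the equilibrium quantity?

Q* = 136

Set the two price expressions equal: 1917/14 - (1/7)Q = 1101/14 + (2/7)Q.
408/7 = (3/7)Q, so Q* = 136.
P* = 1917/14 − (1/7)(136) = 117.5.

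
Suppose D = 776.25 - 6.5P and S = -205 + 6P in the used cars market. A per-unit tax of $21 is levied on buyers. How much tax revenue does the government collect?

Tax revenue = 4210.08

Pre-tax equilibrium: P* = 78.5, Q* = 266.
Tax on buyers shifts demand to D = 776.25 − 6.5(P + 21) = 639.75 - 6.5P.
639.75 - 6.5P = -205 + 6P gives seller price Ps = 67.58; buyers pay Pb = 67.58 + 21 = 88.58.
New quantity: Q = 776.25 − 6.5(88.58) = 200.48.
Revenue = 21 × 200.48 = 4210.08.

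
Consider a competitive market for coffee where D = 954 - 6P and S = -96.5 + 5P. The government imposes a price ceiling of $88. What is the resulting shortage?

Shortage = 82.5

Equilibrium price would be P* = 95.5, so the ceiling at 88 binds.
At P = 88: D = 954 − 6(88) = 426, S = -96.5 + 5(88) = 343.5.
Shortage = 426 − 343.5 = 82.5.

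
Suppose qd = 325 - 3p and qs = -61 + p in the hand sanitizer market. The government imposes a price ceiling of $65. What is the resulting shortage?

Shortage = 126

Equilibrium price would be p* = 96.5, so the ceiling at 65 binds.
At p = 65: qd = 325 − 3(65) = 130, qs = -61 + 1(65) = 4.
Shortage = 130 − 4 = 126.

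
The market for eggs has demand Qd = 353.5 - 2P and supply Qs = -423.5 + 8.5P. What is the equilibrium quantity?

Set Qd = Qs: 353.5 - 2P = -423.5 + 8.5P.
777 = 10.5P, so P* = 74.
Q* = 353.5 − 2(74) = 205.5.

Q* = 205.5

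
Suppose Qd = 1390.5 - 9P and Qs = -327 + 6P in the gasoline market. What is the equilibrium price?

Set Qd = Qs: 1390.5 - 9P = -327 + 6P.
1717.5 = 15P, so P* = 114.5.
Q* = 1390.5 − 9(114.5) = 360.

P* = 114.5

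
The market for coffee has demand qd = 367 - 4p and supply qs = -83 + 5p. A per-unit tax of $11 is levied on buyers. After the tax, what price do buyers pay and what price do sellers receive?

Buyers pay 505/9, sellers receive 406/9

Pre-tax equilibrium: p* = 50, q* = 167.
Tax on buyers shifts demand to qd = 367 − 4(p + 11) = 323 - 4p.
323 - 4p = -83 + 5p gives seller price ps = 406/9; buyers pay pb = 406/9 + 11 = 505/9.
New quantity: q = 367 − 4(505/9) = 1283/9.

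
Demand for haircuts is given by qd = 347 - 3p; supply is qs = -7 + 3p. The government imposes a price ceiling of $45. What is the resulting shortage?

Equilibrium price would be p* = 59, so the ceiling at 45 binds.
At p = 45: qd = 347 − 3(45) = 212, qs = -7 + 3(45) = 128.
Shortage = 212 − 128 = 84.

Shortage = 84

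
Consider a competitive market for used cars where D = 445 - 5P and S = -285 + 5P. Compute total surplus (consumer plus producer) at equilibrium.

Equilibrium: 445 - 5P = -285 + 5P gives P* = 73, Q* = 80.
Demand choke price: P = 89; supply starts at P = 57.
CS = ½(89 − 73)(80) = 640; PS = ½(73 − 57)(80) = 640.

Total surplus = 1280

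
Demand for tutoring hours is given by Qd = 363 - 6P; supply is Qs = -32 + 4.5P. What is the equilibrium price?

P* = 790/21

Set Qd = Qs: 363 - 6P = -32 + 4.5P.
395 = 10.5P, so P* = 790/21.
Q* = 363 − 6(790/21) = 961/7.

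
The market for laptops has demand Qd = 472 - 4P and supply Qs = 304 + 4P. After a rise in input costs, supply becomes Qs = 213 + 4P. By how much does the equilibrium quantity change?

ΔQ = -45.5

Original equilibrium: P* = 21, Q* = 388.
New equilibrium: 472 - 4P = 213 + 4P, so 259 = 8P and P' = 32.375; Q' = 472 − 4(32.375) = 342.5.
Change in quantity: 342.5 − 388 = -45.5.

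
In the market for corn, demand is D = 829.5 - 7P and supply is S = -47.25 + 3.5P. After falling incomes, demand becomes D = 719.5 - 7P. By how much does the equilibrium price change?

Original equilibrium: P* = 83.5, Q* = 245.
New equilibrium: 719.5 - 7P = -47.25 + 3.5P, so 766.75 = 10.5P and P' = 3067/42; Q' = 719.5 − 7(3067/42) = 625/3.
Change in price: 3067/42 − 83.5 = -220/21.

ΔP = -220/21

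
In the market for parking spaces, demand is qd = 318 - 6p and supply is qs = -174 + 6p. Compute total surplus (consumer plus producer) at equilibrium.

Equilibrium: 318 - 6p = -174 + 6p gives p* = 41, q* = 72.
Demand choke price: p = 53; supply starts at p = 29.
CS = ½(53 − 41)(72) = 432; PS = ½(41 − 29)(72) = 432.

Total surplus = 864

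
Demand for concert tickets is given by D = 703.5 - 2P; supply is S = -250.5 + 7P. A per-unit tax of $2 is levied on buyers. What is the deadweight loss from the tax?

Deadweight loss = 28/9

Pre-tax equilibrium: P* = 106, Q* = 491.5.
Tax on buyers shifts demand to D = 703.5 − 2(P + 2) = 699.5 - 2P.
699.5 - 2P = -250.5 + 7P gives seller price Ps = 950/9; buyers pay Pb = 950/9 + 2 = 968/9.
New quantity: Q = 703.5 − 2(968/9) = 8791/18.
DWL = ½ × 2 × (491.5 − 8791/18) = 28/9.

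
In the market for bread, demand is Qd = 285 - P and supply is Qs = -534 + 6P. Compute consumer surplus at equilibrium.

Consumer surplus = 14112

Equilibrium: 285 - P = -534 + 6P gives P* = 117, Q* = 168.
Demand choke price (Qd = 0): P = 285.
CS = ½(285 − 117)(168) = 14112.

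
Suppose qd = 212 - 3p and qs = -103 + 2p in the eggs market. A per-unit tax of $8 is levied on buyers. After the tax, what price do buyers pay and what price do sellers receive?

Buyers pay $66.2, sellers receive $58.2

Pre-tax equilibrium: p* = 63, q* = 23.
Tax on buyers shifts demand to qd = 212 − 3(p + 8) = 188 - 3p.
188 - 3p = -103 + 2p gives seller price ps = 58.2; buyers pay pb = 58.2 + 8 = 66.2.
New quantity: q = 212 − 3(66.2) = 13.4.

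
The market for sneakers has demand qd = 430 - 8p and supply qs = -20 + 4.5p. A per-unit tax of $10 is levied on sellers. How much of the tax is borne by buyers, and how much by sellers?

Buyers bear $3.6, sellers bear $6.4

Pre-tax equilibrium: p* = 36, q* = 142.
Tax on sellers shifts supply to qs = -20 + 4.5(p − 10) = -65 + 4.5p.
430 - 8p = -65 + 4.5p gives buyer price pb = 39.6; sellers receive ps = 39.6 − 10 = 29.6.
New quantity: q = 430 − 8(39.6) = 113.2.
Buyer burden = 39.6 − 36 = 3.6; seller burden = 36 − 29.6 = 6.4.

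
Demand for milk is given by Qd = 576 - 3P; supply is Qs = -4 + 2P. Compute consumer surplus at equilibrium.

Equilibrium: 576 - 3P = -4 + 2P gives P* = 116, Q* = 228.
Demand choke price (Qd = 0): P = 192.
CS = ½(192 − 116)(228) = 8664.

Consumer surplus = 8664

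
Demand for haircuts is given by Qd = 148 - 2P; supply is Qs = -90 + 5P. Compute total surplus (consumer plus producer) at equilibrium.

Total surplus = 2240

Equilibrium: 148 - 2P = -90 + 5P gives P* = 34, Q* = 80.
Demand choke price: P = 74; supply starts at P = 18.
CS = ½(74 − 34)(80) = 1600; PS = ½(34 − 18)(80) = 640.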